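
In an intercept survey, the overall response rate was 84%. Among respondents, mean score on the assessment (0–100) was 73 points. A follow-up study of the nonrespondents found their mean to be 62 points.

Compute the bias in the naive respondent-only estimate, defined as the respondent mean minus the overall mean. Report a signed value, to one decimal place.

+1.8

Nonresponse fraction = 1 − 0.84 = 0.16.
Bias = (nonresponse fraction) × (respondent mean − nonrespondent mean)
     = 0.16 × (73 − 62) = 0.16 × 11 = 1.76.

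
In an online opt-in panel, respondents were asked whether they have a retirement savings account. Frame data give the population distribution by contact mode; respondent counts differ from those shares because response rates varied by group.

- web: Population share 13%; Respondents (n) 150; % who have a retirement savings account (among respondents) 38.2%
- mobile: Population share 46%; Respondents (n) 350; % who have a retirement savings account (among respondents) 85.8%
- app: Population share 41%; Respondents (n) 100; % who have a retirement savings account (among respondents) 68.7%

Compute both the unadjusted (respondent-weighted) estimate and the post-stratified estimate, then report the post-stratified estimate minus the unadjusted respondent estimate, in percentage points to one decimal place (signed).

+1.6 percentage points

Without adjustment, the pooled respondent share is:
  (150/600)×38.2 + (350/600)×85.8 + (100/600)×68.7 = 71.05%
Reweighting by population contact mode shares:
  0.13×38.2 + 0.46×85.8 + 0.41×68.7 = 72.601%
Difference = 72.601 − 71.05 = 1.551 pp.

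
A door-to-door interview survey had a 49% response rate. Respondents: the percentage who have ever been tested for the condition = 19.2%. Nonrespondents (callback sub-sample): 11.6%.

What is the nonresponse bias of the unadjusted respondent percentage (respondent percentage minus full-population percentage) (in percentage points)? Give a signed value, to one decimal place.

+3.9 percentage points

Nonresponse fraction = 1 − 0.49 = 0.51.
Bias = (nonresponse fraction) × (respondent percentage − nonrespondent percentage)
     = 0.51 × (19.2 − 11.6) = 0.51 × 7.6 = 3.876.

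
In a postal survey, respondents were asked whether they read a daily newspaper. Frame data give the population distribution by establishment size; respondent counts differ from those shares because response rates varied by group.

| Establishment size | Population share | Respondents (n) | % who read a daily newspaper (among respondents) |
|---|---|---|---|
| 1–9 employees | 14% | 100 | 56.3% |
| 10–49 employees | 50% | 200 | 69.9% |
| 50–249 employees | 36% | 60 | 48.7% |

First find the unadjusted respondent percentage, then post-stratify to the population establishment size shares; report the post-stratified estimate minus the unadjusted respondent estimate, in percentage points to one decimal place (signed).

-2.2 percentage points

Unadjusted (pooled respondent) estimate weights by respondent counts:
  (100/360)×56.3 + (200/360)×69.9 + (60/360)×48.7 = 62.5889%
Post-stratified estimate weights by population shares:
  0.14×56.3 + 0.5×69.9 + 0.36×48.7 = 60.364%
Difference = 60.364 − 62.5889 = -2.2249 pp.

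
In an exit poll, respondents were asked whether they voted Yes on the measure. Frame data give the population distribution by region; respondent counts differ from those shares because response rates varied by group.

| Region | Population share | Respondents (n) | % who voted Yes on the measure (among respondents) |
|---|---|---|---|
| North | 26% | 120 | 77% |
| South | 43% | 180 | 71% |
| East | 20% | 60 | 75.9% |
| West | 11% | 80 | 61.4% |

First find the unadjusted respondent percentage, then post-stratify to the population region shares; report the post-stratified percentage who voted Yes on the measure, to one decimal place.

Unadjusted (pooled respondent) estimate weights by respondent counts:
  (120/440)×77 + (180/440)×71 + (60/440)×75.9 + (80/440)×61.4 = 71.5591%
Post-stratifying to population shares instead:
  0.26×77 + 0.43×71 + 0.2×75.9 + 0.11×61.4 = 72.484%

72.5%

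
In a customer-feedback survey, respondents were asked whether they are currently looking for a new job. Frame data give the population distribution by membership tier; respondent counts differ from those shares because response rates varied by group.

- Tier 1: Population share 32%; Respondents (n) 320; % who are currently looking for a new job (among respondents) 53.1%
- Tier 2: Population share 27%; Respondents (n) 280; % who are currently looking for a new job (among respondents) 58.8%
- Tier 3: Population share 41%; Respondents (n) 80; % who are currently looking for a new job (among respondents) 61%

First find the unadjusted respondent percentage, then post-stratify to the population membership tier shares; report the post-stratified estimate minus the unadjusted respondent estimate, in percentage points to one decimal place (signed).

Naive respondent-only estimate (weights = respondent counts):
  (320/680)×53.1 + (280/680)×58.8 + (80/680)×61 = 56.3765%
Post-stratifying to population shares instead:
  0.32×53.1 + 0.27×58.8 + 0.41×61 = 57.878%
Difference = 57.878 − 56.3765 = 1.5015 pp.

+1.5 percentage points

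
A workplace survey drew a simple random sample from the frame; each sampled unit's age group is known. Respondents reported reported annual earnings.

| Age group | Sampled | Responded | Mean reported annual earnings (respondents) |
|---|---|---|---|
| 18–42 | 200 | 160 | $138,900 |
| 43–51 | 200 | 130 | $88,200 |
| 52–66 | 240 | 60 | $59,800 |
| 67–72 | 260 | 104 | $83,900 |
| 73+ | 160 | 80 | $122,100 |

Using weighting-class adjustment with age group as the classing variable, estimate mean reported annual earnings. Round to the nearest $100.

$95,400

Response rates by class: 18–42 160/200 = 80%, 43–51 130/200 = 65%, 52–66 60/240 = 25%, 67–72 104/260 = 40%, 73+ 80/160 = 50%.
Each respondent's weight = sampled/responded in their class; summing within a class gives n_sampled, so:
  18–42: 200 × 138,900 = 27,780,000
  43–51: 200 × 88,200 = 17,640,000
  52–66: 240 × 59,800 = 14,352,000
  67–72: 260 × 83,900 = 21,814,000
  73+: 160 × 122,100 = 19,536,000
Adjusted estimate = 101,122,000 / 1,060 = 95398.1 → $95,400.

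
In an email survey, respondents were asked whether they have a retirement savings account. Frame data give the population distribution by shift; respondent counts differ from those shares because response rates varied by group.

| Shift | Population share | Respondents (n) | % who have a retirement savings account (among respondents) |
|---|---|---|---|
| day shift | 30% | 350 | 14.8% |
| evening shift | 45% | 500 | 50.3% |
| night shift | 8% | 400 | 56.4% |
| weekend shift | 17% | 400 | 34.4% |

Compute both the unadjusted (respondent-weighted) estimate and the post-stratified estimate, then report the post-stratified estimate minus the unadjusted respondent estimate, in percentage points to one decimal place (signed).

Without adjustment, the pooled respondent share is:
  (350/1650)×14.8 + (500/1650)×50.3 + (400/1650)×56.4 + (400/1650)×34.4 = 40.3939%
Reweighting by population shift shares:
  0.3×14.8 + 0.45×50.3 + 0.08×56.4 + 0.17×34.4 = 37.435%
Difference = 37.435 − 40.3939 = -2.9589 pp.

-3.0 percentage points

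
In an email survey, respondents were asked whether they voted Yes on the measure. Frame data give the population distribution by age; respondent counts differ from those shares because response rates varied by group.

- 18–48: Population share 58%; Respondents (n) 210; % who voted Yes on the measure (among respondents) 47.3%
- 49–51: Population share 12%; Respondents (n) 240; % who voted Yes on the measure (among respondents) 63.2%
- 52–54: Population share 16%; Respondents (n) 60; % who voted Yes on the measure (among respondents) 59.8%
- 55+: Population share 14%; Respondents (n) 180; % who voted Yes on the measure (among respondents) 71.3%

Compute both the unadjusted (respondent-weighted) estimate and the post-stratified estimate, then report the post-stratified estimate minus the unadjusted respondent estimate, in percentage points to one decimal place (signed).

-5.6 percentage points

Naive respondent-only estimate (weights = respondent counts):
  (210/690)×47.3 + (240/690)×63.2 + (60/690)×59.8 + (180/690)×71.3 = 60.1783%
Reweighting by population age shares:
  0.58×47.3 + 0.12×63.2 + 0.16×59.8 + 0.14×71.3 = 54.568%
Difference = 54.568 − 60.1783 = -5.6103 pp.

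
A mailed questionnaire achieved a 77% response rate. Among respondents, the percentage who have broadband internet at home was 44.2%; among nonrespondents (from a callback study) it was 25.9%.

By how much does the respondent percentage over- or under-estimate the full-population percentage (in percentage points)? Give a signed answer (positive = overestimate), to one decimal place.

Nonresponse fraction = 1 − 0.77 = 0.23.
Bias = (nonresponse fraction) × (respondent percentage − nonrespondent percentage)
     = 0.23 × (44.2 − 25.9) = 0.23 × 18.3 = 4.209.

+4.2 percentage points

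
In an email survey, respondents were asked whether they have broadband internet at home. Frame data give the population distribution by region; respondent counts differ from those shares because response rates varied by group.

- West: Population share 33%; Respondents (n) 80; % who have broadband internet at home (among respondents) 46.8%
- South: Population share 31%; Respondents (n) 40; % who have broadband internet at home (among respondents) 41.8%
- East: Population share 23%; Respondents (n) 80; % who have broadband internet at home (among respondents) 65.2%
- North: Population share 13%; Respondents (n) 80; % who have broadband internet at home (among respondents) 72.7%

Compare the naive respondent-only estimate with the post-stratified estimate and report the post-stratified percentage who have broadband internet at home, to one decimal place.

52.8%

Naive respondent-only estimate (weights = respondent counts):
  (80/280)×46.8 + (40/280)×41.8 + (80/280)×65.2 + (80/280)×72.7 = 58.7429%
Post-stratified estimate weights by population shares:
  0.33×46.8 + 0.31×41.8 + 0.23×65.2 + 0.13×72.7 = 52.849%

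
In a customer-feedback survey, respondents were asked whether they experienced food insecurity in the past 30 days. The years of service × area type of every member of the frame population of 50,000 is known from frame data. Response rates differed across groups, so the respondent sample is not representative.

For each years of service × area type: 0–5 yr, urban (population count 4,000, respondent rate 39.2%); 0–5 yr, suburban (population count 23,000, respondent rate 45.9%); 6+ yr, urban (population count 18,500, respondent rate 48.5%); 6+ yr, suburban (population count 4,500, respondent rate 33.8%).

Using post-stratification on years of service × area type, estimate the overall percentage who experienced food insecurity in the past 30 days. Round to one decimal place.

Post-stratification weights by population share, not respondent share:
  0–5 yr, urban: (4,000/50,000) × 39.2 = 3.136
  0–5 yr, suburban: (23,000/50,000) × 45.9 = 21.114
  6+ yr, urban: (18,500/50,000) × 48.5 = 17.945
  6+ yr, suburban: (4,500/50,000) × 33.8 = 3.042
Post-stratified estimate = 45.237 → 45.2%.

45.2%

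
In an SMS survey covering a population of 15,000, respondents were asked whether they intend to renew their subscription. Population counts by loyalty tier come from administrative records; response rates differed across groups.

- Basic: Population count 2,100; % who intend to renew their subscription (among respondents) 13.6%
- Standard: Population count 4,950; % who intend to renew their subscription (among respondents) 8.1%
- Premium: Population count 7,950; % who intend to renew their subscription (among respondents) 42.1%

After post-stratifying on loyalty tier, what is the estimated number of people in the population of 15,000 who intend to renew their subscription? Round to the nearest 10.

Estimated count per cell = population count × respondent percentage:
  Basic: 2,100 × 13.6% = 285.6
  Standard: 4,950 × 8.1% = 400.95
  Premium: 7,950 × 42.1% = 3346.95
Estimated total = 4033.5 → 4,030.

4,030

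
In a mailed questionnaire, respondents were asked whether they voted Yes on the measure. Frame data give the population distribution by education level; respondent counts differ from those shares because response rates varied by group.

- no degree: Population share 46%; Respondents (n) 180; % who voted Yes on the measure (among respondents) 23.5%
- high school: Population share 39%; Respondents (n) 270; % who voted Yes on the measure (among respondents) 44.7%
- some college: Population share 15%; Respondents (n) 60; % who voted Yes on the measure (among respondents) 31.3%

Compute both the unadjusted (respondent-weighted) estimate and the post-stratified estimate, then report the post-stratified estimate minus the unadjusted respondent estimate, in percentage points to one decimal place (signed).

-2.7 percentage points

Naive respondent-only estimate (weights = respondent counts):
  (180/510)×23.5 + (270/510)×44.7 + (60/510)×31.3 = 35.6412%
Reweighting by population education level shares:
  0.46×23.5 + 0.39×44.7 + 0.15×31.3 = 32.938%
Difference = 32.938 − 35.6412 = -2.7032 pp.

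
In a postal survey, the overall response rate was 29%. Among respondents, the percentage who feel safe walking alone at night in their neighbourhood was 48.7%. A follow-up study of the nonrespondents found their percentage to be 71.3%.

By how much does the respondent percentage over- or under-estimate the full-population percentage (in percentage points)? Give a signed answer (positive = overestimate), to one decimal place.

Nonresponse fraction = 1 − 0.29 = 0.71.
Bias = (nonresponse fraction) × (respondent percentage − nonrespondent percentage)
     = 0.71 × (48.7 − 71.3) = 0.71 × -22.6 = -16.046.

-16.0 percentage points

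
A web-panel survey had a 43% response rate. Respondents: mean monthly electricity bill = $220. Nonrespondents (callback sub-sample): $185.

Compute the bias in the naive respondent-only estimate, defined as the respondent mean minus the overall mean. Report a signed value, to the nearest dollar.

Nonresponse fraction = 1 − 0.43 = 0.57.
Bias = (nonresponse fraction) × (respondent mean − nonrespondent mean)
     = 0.57 × (220 − 185) = 0.57 × 35 = 19.95.

+$20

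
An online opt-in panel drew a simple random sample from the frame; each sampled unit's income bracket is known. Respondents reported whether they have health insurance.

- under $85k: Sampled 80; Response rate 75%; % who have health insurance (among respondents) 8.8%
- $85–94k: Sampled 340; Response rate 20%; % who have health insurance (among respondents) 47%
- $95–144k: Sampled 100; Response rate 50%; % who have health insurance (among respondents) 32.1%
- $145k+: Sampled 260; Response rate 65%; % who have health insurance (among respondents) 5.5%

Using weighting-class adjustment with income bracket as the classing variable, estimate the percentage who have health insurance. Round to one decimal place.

With weight = n_sampled/n_responded per class, the weighted class total is n_sampled:
  under $85k: 80 × 8.8 = 704
  $85–94k: 340 × 47 = 15,980
  $95–144k: 100 × 32.1 = 3210
  $145k+: 260 × 5.5 = 1430
Adjusted estimate = 21,324 / 780 = 27.3385 → 27.3%.

27.3%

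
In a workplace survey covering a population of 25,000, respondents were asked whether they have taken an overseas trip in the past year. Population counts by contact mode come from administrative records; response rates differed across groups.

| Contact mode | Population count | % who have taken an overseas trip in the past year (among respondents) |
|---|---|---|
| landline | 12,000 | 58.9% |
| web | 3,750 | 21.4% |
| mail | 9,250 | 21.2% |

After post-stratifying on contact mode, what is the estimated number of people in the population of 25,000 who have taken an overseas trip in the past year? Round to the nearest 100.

9,800

Estimated count per cell = population count × respondent percentage:
  landline: 12,000 × 58.9% = 7068
  web: 3,750 × 21.4% = 802.5
  mail: 9,250 × 21.2% = 1961
Estimated total = 9831.5 → 9,800.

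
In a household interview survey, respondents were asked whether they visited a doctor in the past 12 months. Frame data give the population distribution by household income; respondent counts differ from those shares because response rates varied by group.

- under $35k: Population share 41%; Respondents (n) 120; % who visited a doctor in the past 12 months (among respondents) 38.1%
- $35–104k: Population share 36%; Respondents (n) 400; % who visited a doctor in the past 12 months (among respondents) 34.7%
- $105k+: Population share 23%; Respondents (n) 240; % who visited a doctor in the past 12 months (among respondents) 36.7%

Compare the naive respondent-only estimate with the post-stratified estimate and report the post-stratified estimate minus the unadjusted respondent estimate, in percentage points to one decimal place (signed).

Unadjusted (pooled respondent) estimate weights by respondent counts:
  (120/760)×38.1 + (400/760)×34.7 + (240/760)×36.7 = 35.8684%
Reweighting by population household income shares:
  0.41×38.1 + 0.36×34.7 + 0.23×36.7 = 36.554%
Difference = 36.554 − 35.8684 = 0.6856 pp.

+0.7 percentage points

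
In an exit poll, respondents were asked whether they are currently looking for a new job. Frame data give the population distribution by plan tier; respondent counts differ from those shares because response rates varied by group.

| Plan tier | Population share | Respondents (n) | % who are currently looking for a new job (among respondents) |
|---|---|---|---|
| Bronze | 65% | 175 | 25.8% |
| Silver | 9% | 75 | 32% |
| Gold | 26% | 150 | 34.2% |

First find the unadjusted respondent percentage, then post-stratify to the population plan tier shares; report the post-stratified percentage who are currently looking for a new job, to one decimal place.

28.5%

Naive respondent-only estimate (weights = respondent counts):
  (175/400)×25.8 + (75/400)×32 + (150/400)×34.2 = 30.1125%
Post-stratified estimate weights by population shares:
  0.65×25.8 + 0.09×32 + 0.26×34.2 = 28.542%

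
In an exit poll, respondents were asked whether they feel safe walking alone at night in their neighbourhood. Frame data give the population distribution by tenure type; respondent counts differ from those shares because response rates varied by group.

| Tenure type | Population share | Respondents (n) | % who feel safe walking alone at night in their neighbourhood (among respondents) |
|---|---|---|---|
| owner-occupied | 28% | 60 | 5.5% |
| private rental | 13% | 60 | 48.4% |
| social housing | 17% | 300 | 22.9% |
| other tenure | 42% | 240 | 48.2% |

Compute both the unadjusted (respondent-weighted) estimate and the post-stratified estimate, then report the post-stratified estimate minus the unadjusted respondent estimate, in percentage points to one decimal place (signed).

Without adjustment, the pooled respondent share is:
  (60/660)×5.5 + (60/660)×48.4 + (300/660)×22.9 + (240/660)×48.2 = 32.8364%
Reweighting by population tenure type shares:
  0.28×5.5 + 0.13×48.4 + 0.17×22.9 + 0.42×48.2 = 31.969%
Difference = 31.969 − 32.8364 = -0.8674 pp.

-0.9 percentage points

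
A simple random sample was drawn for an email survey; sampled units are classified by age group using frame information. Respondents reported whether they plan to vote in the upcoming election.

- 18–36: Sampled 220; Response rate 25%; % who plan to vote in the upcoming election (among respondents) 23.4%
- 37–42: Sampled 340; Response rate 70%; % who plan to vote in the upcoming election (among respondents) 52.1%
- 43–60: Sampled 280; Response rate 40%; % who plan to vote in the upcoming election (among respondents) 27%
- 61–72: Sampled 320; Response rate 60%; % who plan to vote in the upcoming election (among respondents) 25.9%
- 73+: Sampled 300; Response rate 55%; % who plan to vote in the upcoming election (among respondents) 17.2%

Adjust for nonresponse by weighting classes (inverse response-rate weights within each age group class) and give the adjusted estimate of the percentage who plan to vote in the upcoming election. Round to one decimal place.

Each respondent's weight = sampled/responded in their class; summing within a class gives n_sampled, so:
  18–36: 220 × 23.4 = 5148
  37–42: 340 × 52.1 = 17,714
  43–60: 280 × 27 = 7560
  61–72: 320 × 25.9 = 8288
  73+: 300 × 17.2 = 5160
Adjusted estimate = 43,870 / 1,460 = 30.0479 → 30.0%.

30.0%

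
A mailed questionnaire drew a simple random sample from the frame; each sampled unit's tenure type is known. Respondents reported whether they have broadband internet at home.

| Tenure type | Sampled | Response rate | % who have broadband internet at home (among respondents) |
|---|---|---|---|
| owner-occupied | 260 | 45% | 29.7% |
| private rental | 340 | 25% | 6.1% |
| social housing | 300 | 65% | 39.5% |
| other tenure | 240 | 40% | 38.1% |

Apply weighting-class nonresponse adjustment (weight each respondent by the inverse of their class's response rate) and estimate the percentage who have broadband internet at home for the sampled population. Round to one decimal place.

Weighting each respondent by the inverse class response rate inflates each class back to its sampled size, so the class weight is n_sampled:
  owner-occupied: 260 × 29.7 = 7722
  private rental: 340 × 6.1 = 2074
  social housing: 300 × 39.5 = 11,850
  other tenure: 240 × 38.1 = 9144
Adjusted estimate = 30,790 / 1,140 = 27.0088 → 27.0%.

27.0%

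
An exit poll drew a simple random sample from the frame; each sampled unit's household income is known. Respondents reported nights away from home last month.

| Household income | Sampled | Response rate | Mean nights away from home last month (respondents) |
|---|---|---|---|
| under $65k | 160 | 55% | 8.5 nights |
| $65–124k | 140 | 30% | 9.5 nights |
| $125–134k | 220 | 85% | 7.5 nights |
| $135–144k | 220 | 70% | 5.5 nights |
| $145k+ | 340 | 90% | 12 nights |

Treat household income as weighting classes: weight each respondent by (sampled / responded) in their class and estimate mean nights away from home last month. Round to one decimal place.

Weighting each respondent by the inverse class response rate inflates each class back to its sampled size, so the class weight is n_sampled:
  under $65k: 160 × 8.5 = 1360
  $65–124k: 140 × 9.5 = 1330
  $125–134k: 220 × 7.5 = 1650
  $135–144k: 220 × 5.5 = 1210
  $145k+: 340 × 12 = 4080
Adjusted estimate = 9630 / 1,080 = 8.91667 → 8.9.

8.9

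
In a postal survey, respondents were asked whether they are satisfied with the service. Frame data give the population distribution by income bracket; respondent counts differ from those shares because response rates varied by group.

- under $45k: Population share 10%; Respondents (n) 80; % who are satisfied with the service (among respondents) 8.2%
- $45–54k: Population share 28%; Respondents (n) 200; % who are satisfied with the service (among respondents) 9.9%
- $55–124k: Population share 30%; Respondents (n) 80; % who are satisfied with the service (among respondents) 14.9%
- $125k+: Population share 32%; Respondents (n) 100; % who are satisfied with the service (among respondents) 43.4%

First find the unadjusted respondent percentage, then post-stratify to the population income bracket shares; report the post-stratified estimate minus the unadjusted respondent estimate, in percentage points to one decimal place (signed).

+4.2 percentage points

Unadjusted (pooled respondent) estimate weights by respondent counts:
  (80/460)×8.2 + (200/460)×9.9 + (80/460)×14.9 + (100/460)×43.4 = 17.7565%
Reweighting by population income bracket shares:
  0.1×8.2 + 0.28×9.9 + 0.3×14.9 + 0.32×43.4 = 21.95%
Difference = 21.95 − 17.7565 = 4.1935 pp.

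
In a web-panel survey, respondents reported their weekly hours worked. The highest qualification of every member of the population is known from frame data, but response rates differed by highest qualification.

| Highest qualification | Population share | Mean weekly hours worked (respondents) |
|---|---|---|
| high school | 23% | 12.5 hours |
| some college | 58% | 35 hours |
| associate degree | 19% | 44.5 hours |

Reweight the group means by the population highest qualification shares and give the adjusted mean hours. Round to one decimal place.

Each cell contributes population-share × respondent value:
  high school: 0.23 × 12.5 = 2.875
  some college: 0.58 × 35 = 20.3
  associate degree: 0.19 × 44.5 = 8.455
Post-stratified estimate = 31.63 → 31.6.

31.6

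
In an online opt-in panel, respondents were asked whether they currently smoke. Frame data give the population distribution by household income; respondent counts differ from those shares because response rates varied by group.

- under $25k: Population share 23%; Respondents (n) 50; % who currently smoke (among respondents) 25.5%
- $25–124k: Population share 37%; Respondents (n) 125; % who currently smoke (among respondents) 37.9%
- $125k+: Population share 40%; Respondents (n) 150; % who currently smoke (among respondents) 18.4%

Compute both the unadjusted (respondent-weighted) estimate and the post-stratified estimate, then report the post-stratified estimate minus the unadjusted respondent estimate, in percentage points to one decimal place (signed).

Naive respondent-only estimate (weights = respondent counts):
  (50/325)×25.5 + (125/325)×37.9 + (150/325)×18.4 = 26.9923%
Reweighting by population household income shares:
  0.23×25.5 + 0.37×37.9 + 0.4×18.4 = 27.248%
Difference = 27.248 − 26.9923 = 0.2557 pp.

+0.3 percentage points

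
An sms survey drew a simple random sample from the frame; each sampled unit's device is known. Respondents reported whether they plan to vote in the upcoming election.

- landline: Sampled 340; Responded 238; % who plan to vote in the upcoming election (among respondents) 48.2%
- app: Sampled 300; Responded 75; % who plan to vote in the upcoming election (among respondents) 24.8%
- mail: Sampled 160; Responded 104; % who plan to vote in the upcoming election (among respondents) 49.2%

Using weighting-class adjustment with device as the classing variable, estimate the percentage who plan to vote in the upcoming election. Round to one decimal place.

39.6%

Class response rates: landline 238/340 = 70%, app 75/300 = 25%, mail 104/160 = 65%.
With weight = n_sampled/n_responded per class, the weighted class total is n_sampled:
  landline: 340 × 48.2 = 16,388
  app: 300 × 24.8 = 7440
  mail: 160 × 49.2 = 7872
Adjusted estimate = 31,700 / 800 = 39.625 → 39.6%.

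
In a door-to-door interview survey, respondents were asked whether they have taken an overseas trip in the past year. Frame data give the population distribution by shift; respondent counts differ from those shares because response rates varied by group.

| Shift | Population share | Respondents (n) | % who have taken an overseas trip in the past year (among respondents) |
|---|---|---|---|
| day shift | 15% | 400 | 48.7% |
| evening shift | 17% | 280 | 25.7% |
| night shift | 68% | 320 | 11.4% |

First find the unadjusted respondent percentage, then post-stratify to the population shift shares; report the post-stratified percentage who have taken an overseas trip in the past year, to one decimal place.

19.4%

Unadjusted (pooled respondent) estimate weights by respondent counts:
  (400/1000)×48.7 + (280/1000)×25.7 + (320/1000)×11.4 = 30.324%
Reweighting by population shift shares:
  0.15×48.7 + 0.17×25.7 + 0.68×11.4 = 19.426%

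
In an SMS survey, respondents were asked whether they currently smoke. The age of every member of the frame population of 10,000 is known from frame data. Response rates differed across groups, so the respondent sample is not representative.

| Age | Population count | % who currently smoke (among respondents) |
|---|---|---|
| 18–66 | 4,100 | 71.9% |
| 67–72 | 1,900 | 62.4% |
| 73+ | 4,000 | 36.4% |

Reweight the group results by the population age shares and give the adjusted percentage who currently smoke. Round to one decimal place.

55.9%

Each cell contributes population-share × respondent value:
  18–66: (4,100/10,000) × 71.9 = 29.479
  67–72: (1,900/10,000) × 62.4 = 11.856
  73+: (4,000/10,000) × 36.4 = 14.56
Post-stratified estimate = 55.895 → 55.9%.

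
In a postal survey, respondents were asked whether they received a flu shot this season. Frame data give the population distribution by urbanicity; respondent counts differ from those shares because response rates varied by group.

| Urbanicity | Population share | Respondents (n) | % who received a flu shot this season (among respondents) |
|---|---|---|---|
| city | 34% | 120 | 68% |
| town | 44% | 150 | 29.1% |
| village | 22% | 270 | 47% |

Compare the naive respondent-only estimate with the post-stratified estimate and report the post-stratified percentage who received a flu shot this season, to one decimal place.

Unadjusted (pooled respondent) estimate weights by respondent counts:
  (120/540)×68 + (150/540)×29.1 + (270/540)×47 = 46.6944%
Reweighting by population urbanicity shares:
  0.34×68 + 0.44×29.1 + 0.22×47 = 46.264%

46.3%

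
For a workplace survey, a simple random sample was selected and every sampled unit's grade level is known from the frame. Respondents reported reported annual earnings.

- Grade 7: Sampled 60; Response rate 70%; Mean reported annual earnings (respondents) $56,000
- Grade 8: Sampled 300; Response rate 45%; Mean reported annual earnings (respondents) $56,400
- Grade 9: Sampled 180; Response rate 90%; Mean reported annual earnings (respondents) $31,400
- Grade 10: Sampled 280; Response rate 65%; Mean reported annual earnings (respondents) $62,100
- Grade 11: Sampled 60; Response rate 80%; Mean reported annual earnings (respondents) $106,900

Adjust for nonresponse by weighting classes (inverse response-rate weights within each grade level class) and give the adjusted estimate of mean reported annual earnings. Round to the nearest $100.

With weight = n_sampled/n_responded per class, the weighted class total is n_sampled:
  Grade 7: 60 × 56,000 = 3,360,000
  Grade 8: 300 × 56,400 = 16,920,000
  Grade 9: 180 × 31,400 = 5,652,000
  Grade 10: 280 × 62,100 = 17,388,000
  Grade 11: 60 × 106,900 = 6,414,000
Adjusted estimate = 49,734,000 / 880 = 56515.9 → $56,500.

$56,500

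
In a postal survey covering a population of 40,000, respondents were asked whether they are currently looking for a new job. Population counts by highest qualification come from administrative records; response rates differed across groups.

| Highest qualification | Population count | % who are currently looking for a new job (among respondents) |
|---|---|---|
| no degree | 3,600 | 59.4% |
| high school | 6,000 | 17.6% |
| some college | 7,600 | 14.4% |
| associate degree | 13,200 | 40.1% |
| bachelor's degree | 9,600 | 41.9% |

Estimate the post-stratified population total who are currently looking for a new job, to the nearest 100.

13,600

Apply each group's respondent rate to its population count:
  no degree: 3,600 × 59.4% = 2138.4
  high school: 6,000 × 17.6% = 1056
  some college: 7,600 × 14.4% = 1094.4
  associate degree: 13,200 × 40.1% = 5293.2
  bachelor's degree: 9,600 × 41.9% = 4022.4
Estimated total = 13604.4 → 13,600.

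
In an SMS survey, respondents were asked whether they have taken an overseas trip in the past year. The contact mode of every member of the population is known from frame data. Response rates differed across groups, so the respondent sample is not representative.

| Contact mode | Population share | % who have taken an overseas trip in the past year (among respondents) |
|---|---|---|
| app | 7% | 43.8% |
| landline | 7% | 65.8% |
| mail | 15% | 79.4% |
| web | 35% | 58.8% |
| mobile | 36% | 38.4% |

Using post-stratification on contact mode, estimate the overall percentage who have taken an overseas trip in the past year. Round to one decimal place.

Post-stratification weights by population share, not respondent share:
  app: 0.07 × 43.8 = 3.066
  landline: 0.07 × 65.8 = 4.606
  mail: 0.15 × 79.4 = 11.91
  web: 0.35 × 58.8 = 20.58
  mobile: 0.36 × 38.4 = 13.824
Post-stratified estimate = 53.986 → 54.0%.

54.0%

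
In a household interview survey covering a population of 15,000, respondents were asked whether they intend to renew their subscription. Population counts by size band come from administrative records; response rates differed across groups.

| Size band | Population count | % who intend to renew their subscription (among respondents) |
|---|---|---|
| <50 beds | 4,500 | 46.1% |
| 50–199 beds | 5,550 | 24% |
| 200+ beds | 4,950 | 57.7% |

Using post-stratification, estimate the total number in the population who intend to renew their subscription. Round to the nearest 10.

6,260

Apply each group's respondent rate to its population count:
  <50 beds: 4,500 × 46.1% = 2074.5
  50–199 beds: 5,550 × 24% = 1332
  200+ beds: 4,950 × 57.7% = 2856.15
Estimated total = 6262.65 → 6,260.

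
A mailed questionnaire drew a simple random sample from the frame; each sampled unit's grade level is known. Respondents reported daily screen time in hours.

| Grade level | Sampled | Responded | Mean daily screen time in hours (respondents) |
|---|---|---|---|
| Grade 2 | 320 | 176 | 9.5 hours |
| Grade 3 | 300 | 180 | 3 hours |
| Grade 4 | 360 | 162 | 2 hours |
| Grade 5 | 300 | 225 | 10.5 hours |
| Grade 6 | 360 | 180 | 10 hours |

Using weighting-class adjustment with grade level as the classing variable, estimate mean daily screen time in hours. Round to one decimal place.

Class response rates: Grade 2 176/320 = 55%, Grade 3 180/300 = 60%, Grade 4 162/360 = 45%, Grade 5 225/300 = 75%, Grade 6 180/360 = 50%.
Each respondent's weight = sampled/responded in their class; summing within a class gives n_sampled, so:
  Grade 2: 320 × 9.5 = 3040
  Grade 3: 300 × 3 = 900
  Grade 4: 360 × 2 = 720
  Grade 5: 300 × 10.5 = 3150
  Grade 6: 360 × 10 = 3600
Adjusted estimate = 11,410 / 1,640 = 6.95732 → 7.0.

7.0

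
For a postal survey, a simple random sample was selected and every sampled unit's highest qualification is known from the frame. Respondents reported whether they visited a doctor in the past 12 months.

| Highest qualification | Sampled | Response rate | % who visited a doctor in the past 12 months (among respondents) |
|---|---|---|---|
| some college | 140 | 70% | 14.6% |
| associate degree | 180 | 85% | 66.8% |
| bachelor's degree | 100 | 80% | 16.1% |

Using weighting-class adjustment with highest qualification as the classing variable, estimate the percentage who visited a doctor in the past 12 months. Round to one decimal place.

37.3%

Each respondent's weight = sampled/responded in their class; summing within a class gives n_sampled, so:
  some college: 140 × 14.6 = 2044
  associate degree: 180 × 66.8 = 12,024
  bachelor's degree: 100 × 16.1 = 1610
Adjusted estimate = 15,678 / 420 = 37.3286 → 37.3%.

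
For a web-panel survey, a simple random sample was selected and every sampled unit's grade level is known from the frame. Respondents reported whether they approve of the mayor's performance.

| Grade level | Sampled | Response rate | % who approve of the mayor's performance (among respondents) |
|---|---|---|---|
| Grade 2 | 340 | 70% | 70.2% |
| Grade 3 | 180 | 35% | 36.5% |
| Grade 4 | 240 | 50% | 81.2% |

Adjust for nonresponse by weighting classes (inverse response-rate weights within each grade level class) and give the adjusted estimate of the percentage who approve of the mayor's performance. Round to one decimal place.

Inverse-response-rate weighting restores each class to its sampled count, so class totals weight by n_sampled:
  Grade 2: 340 × 70.2 = 23,868
  Grade 3: 180 × 36.5 = 6570
  Grade 4: 240 × 81.2 = 19,488
Adjusted estimate = 49,926 / 760 = 65.6921 → 65.7%.

65.7%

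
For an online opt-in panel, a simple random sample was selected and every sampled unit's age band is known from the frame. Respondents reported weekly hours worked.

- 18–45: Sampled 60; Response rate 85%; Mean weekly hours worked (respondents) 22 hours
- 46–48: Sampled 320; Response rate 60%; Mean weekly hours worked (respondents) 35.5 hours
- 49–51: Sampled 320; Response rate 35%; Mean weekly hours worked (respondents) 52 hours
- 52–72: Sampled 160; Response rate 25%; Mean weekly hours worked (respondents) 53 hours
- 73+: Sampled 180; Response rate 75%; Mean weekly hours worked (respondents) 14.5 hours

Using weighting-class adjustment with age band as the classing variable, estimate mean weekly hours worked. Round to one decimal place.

38.9

With weight = n_sampled/n_responded per class, the weighted class total is n_sampled:
  18–45: 60 × 22 = 1320
  46–48: 320 × 35.5 = 11,360
  49–51: 320 × 52 = 16,640
  52–72: 160 × 53 = 8480
  73+: 180 × 14.5 = 2610
Adjusted estimate = 40,410 / 1,040 = 38.8558 → 38.9.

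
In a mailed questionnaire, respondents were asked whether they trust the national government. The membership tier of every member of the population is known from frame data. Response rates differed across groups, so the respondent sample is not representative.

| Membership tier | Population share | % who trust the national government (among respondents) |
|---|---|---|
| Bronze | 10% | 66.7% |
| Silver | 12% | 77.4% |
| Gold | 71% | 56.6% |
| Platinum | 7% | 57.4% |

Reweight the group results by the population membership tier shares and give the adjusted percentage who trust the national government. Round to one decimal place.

Reweight to the known membership tier distribution:
  Bronze: 0.1 × 66.7 = 6.67
  Silver: 0.12 × 77.4 = 9.288
  Gold: 0.71 × 56.6 = 40.186
  Platinum: 0.07 × 57.4 = 4.018
Post-stratified estimate = 60.162 → 60.2%.

60.2%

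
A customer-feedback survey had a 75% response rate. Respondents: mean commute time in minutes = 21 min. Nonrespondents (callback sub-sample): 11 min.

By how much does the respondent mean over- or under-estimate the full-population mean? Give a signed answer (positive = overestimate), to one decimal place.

+2.5

Nonresponse fraction = 1 − 0.75 = 0.25.
Bias = (nonresponse fraction) × (respondent mean − nonrespondent mean)
     = 0.25 × (21 − 11) = 0.25 × 10 = 2.5.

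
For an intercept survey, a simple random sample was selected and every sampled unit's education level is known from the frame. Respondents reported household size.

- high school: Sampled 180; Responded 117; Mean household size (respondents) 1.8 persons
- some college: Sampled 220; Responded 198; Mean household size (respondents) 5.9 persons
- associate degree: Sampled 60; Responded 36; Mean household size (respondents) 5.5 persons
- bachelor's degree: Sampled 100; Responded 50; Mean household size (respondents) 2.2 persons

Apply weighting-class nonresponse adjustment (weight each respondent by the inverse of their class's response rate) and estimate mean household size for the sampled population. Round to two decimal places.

Class response rates: high school 117/180 = 65%, some college 198/220 = 90%, associate degree 36/60 = 60%, bachelor's degree 50/100 = 50%.
Inverse-response-rate weighting restores each class to its sampled count, so class totals weight by n_sampled:
  high school: 180 × 1.8 = 324
  some college: 220 × 5.9 = 1298
  associate degree: 60 × 5.5 = 330
  bachelor's degree: 100 × 2.2 = 220
Adjusted estimate = 2172 / 560 = 3.87857 → 3.88.

3.88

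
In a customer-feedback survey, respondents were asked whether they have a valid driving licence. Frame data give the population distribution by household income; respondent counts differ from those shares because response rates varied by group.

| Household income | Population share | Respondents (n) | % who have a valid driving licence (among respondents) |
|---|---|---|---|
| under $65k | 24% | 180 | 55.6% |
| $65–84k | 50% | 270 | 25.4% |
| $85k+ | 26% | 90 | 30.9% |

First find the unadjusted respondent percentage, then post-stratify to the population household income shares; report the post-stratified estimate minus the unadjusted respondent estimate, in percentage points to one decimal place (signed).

Without adjustment, the pooled respondent share is:
  (180/540)×55.6 + (270/540)×25.4 + (90/540)×30.9 = 36.3833%
Post-stratifying to population shares instead:
  0.24×55.6 + 0.5×25.4 + 0.26×30.9 = 34.078%
Difference = 34.078 − 36.3833 = -2.3053 pp.

-2.3 percentage points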